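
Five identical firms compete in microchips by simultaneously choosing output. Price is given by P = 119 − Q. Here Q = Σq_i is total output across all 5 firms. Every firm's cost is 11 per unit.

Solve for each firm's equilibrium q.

A representative firm's profit is π_i = q_i(119 − Q) − 11q_i, with Q = q_i + Σ_{j≠i} q_j.
First-order condition: 108 − 2q_i − Σ_{j≠i} q_j = 0.
With identical firms, set every q_j = q: then 108 − 2q − 4q = 0, i.e. q = 108/6 = 18.

18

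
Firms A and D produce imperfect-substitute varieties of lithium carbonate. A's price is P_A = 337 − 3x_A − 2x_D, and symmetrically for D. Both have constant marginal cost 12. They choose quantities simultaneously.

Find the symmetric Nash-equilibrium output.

40.625

Firm A's profit: π = x_A(337 − 3x_A − 2x_D) − 12x_A.
∂π/∂x_A = 325 − 6x_A − 2x_D = 0 ⇒ x_A = 325/6 − (1/3)x_D.
By symmetry x_D = x_A; substituting into the reaction function, (4/3)x_A = 325/6 and x_A = 40.625.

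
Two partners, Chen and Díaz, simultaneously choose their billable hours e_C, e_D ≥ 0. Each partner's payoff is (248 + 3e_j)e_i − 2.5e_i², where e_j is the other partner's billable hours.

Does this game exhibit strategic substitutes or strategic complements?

Chen's payoff is (248 + 3e_D)e_C − 2.5e_C².
∂π/∂e_C = 248 + 3e_D − 5e_C = 0, so e_C = 49.6 + 0.6e_D.
The best-response slope de_C/de_D = 0.6 > 0: the reaction function is upward-sloping, so the choices are strategic complements.

strategic complements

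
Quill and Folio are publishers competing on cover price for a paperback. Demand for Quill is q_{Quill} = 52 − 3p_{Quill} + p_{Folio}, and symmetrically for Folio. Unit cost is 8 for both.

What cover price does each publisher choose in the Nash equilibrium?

Quill's profit: π = (p_{Quill} − 8)(52 − 3p_{Quill} + p_{Folio}).
∂π/∂p_{Quill} = 76 − 6p_{Quill} + p_{Folio} = 0 ⇒ p_{Quill} = 38/3 + (1/6)p_{Folio}.
The game is symmetric, so in equilibrium p_{Folio} = p_{Quill}: the reaction function gives (5/6)p_{Quill} = 38/3, hence p_{Quill} = 15.2.

15.2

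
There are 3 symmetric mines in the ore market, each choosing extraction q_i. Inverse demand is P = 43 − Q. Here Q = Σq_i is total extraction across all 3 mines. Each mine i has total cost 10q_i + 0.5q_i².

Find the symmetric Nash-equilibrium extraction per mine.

A representative mine's profit is π_i = q_i(43 − Q) − 10q_i − 0.5q_i², with Q = q_i + Σ_{j≠i} q_j.
First-order condition: 33 − 3q_i − Σ_{j≠i} q_j = 0.
With identical mines, set every q_j = q: then 33 − 3q − 2q = 0, i.e. q = 33/5 = 6.6.

6.6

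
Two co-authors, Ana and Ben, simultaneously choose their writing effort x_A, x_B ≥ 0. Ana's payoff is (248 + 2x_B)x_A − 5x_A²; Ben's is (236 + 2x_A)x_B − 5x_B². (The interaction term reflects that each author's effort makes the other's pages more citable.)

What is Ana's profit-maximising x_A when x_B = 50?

Expanding Ana's payoff: 248x_A + 2x_Bx_A − 5x_A².
∂π/∂x_A = 248 + 2x_B − 10x_A = 0, so x_A = 24.8 + 0.2x_B.
At x_B = 50: x_A = 24.8 + 0.2·50 = 34.8.

34.8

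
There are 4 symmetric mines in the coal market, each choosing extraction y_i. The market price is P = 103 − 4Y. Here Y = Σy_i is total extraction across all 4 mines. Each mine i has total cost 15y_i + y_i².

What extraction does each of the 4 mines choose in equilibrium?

A representative mine's profit is π_i = y_i(103 − 4Y) − 15y_i − y_i², with Y = y_i + Σ_{j≠i} y_j.
First-order condition: 88 − 10y_i − 4Σ_{j≠i} y_j = 0.
Imposing symmetry (y_j = y for all j) turns Σ_{j≠i} y_j into 3y, so 88 = 22y and y = 4.

4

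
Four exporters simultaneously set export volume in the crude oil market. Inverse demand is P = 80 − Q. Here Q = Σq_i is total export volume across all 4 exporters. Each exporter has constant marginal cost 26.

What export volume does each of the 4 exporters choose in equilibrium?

A representative exporter's profit is π_i = q_i(80 − Q) − 26q_i, with Q = q_i + Σ_{j≠i} q_j.
First-order condition: 54 − 2q_i − Σ_{j≠i} q_j = 0.
With identical exporters, set every q_j = q: then 54 − 2q − 3q = 0, i.e. q = 54/5 = 10.8.

10.8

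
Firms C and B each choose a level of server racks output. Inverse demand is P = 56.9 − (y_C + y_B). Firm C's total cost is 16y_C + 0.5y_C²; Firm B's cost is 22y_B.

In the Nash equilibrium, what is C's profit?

131.9766

Firm C's profit: π = y_C(56.9 − (y_C + y_B)) − 16y_C − 0.5y_C².
∂π/∂y_C = 40.9 − 3y_C − y_B = 0, so y_C = 409/30 − (1/3)y_B.
For B: ∂π/∂y_B = 34.9 − 2y_B − y_C = 0 ⇒ y_B = 17.45 − 0.5y_C.
Plugging y_B into C's best response: y_C = 409/30 − (1/3)(17.45 − 0.5y_C) ⇒ (5/6)y_C = 469/60, so y_C = 9.38.
Then y_B = 17.45 − 0.5·9.38 = 12.76.
Price P = 56.9 − 22.14 = 34.76.
C's profit: (34.76 − 16)·9.38 − 0.5(9.38)² = 131.9766.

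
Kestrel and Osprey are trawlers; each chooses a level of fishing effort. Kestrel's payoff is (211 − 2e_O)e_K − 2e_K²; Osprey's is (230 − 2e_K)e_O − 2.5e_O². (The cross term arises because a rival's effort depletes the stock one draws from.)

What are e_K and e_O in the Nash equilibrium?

37.1875, 31.125

Expanding Kestrel's payoff: 211e_K − 2e_Oe_K − 2e_K².
∂π/∂e_K = 211 − 2e_O − 4e_K = 0, so e_K = 52.75 − 0.5e_O.
Likewise for Osprey: e_O = 46 − 0.4e_K.
Solving the two reaction functions simultaneously: (1 − (−0.5)(−0.4))e_K = 52.75 − 0.5·46, so 0.8e_K = 29.75 and e_K = 37.1875.
Then e_O = 46 − 0.4·37.1875 = 31.125.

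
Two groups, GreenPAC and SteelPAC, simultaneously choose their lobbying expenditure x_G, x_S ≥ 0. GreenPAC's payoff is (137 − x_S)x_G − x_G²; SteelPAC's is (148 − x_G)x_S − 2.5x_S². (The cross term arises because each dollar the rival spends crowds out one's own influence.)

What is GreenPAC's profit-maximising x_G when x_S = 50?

Expanding GreenPAC's payoff: 137x_G − x_Sx_G − x_G².
∂π/∂x_G = 137 − x_S − 2x_G = 0, so x_G = 68.5 − 0.5x_S.
At x_S = 50: x_G = 68.5 − 0.5·50 = 43.5.

43.5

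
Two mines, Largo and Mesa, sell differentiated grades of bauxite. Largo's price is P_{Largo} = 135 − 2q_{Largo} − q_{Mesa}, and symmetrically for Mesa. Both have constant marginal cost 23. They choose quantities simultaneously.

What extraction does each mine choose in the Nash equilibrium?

22.4

Mine Largo's profit: π = q_{Largo}(135 − 2q_{Largo} − q_{Mesa}) − 23q_{Largo}.
∂π/∂q_{Largo} = 112 − 4q_{Largo} − q_{Mesa} = 0 ⇒ q_{Largo} = 28 − 0.25q_{Mesa}.
By symmetry q_{Mesa} = q_{Largo}; substituting into the reaction function, 1.25q_{Largo} = 28 and q_{Largo} = 22.4.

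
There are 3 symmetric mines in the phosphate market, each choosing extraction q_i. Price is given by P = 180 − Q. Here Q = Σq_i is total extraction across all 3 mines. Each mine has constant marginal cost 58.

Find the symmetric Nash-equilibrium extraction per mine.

A representative mine's profit is π_i = q_i(180 − Q) − 58q_i, with Q = q_i + Σ_{j≠i} q_j.
First-order condition: 122 − 2q_i − Σ_{j≠i} q_j = 0.
With identical mines, set every q_j = q: then 122 − 2q − 2q = 0, i.e. q = 122/4 = 30.5.

30.5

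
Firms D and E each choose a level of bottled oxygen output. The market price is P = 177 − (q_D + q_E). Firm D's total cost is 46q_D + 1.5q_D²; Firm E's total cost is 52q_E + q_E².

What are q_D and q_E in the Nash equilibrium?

21, 26

Firm D's profit: π = q_D(177 − (q_D + q_E)) − 46q_D − 1.5q_D².
∂π/∂q_D = 131 − 5q_D − q_E = 0, so q_D = 26.2 − 0.2q_E.
For E: ∂π/∂q_E = 125 − 4q_E − q_D = 0 ⇒ q_E = 31.25 − 0.25q_D.
Solving the two reaction functions simultaneously: (1 − (−0.2)(−0.25))q_D = 26.2 − 0.2·31.25, so 0.95q_D = 19.95 and q_D = 21.
Then q_E = 31.25 − 0.25·21 = 26.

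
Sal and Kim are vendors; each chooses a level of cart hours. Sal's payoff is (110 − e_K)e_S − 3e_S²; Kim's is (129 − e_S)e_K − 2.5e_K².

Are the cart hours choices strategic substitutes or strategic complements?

Expanding Sal's payoff: 110e_S − e_Ke_S − 3e_S².
∂π/∂e_S = 110 − e_K − 6e_S = 0, so e_S = 55/3 − (1/6)e_K.
The best-response slope de_S/de_K = −1/6 < 0: the reaction function is downward-sloping, so the choices are strategic substitutes.

strategic substitutes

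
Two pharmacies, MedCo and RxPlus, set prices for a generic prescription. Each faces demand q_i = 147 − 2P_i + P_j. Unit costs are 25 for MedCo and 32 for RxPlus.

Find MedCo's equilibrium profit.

3461.12

MedCo's profit: π = (P_{MedCo} − 25)(147 − 2P_{MedCo} + P_{RxPlus}).
∂π/∂P_{MedCo} = 197 − 4P_{MedCo} + P_{RxPlus} = 0 ⇒ P_{MedCo} = 49.25 + 0.25P_{RxPlus}.
Similarly P_{RxPlus} = 52.75 + 0.25P_{MedCo}.
Plugging P_{RxPlus} into MedCo's best response: P_{MedCo} = 49.25 + 0.25(52.75 + 0.25P_{MedCo}) ⇒ 0.9375P_{MedCo} = 62.4375, so P_{MedCo} = 66.6.
Then P_{RxPlus} = 52.75 + 0.25·66.6 = 69.4.
q_{MedCo} = 147 − 2·66.6 + 69.4 = 83.2.
Profit = (66.6 − 25)·83.2 = 3461.12.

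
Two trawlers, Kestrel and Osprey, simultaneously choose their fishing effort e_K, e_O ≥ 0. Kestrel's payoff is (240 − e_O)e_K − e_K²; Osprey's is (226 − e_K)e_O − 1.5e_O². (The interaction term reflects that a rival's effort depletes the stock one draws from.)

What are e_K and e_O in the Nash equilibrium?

Expanding Kestrel's payoff: 240e_K − e_Oe_K − e_K².
∂π/∂e_K = 240 − e_O − 2e_K = 0, so e_K = 120 − 0.5e_O.
Likewise for Osprey: e_O = 226/3 − (1/3)e_K.
Plugging e_O into Kestrel's best response: e_K = 120 − 0.5(226/3 − (1/3)e_K) ⇒ (5/6)e_K = 247/3, so e_K = 98.8.
Then e_O = 226/3 − (1/3)·98.8 = 42.4.

98.8, 42.4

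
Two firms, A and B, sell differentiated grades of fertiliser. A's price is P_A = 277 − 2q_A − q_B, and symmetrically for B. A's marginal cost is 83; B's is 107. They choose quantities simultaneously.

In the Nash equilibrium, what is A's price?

Firm A's profit: π = q_A(277 − 2q_A − q_B) − 83q_A.
∂π/∂q_A = 194 − 4q_A − q_B = 0 ⇒ q_A = 48.5 − 0.25q_B.
Similarly q_B = 42.5 − 0.25q_A.
Solving the two reaction functions simultaneously: (1 − (−0.25)(−0.25))q_A = 48.5 − 0.25·42.5, so 0.9375q_A = 37.875 and q_A = 40.4.
Then q_B = 42.5 − 0.25·40.4 = 32.4.
P_A = 277 − 2·40.4 − 32.4 = 163.8.

163.8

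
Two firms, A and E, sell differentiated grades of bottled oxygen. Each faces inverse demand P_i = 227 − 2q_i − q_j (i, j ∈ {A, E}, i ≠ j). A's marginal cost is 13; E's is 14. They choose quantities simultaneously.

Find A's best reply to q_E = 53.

40.25

Firm A's profit: π = q_A(227 − 2q_A − q_E) − 13q_A.
∂π/∂q_A = 214 − 4q_A − q_E = 0 ⇒ q_A = 53.5 − 0.25q_E.
At q_E = 53: q_A = 53.5 − 0.25·53 = 40.25.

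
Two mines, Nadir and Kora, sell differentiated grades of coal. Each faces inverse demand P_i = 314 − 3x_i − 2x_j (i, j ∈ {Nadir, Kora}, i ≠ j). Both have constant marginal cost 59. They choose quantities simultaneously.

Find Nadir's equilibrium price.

Mine Nadir's profit: π = x_{Nadir}(314 − 3x_{Nadir} − 2x_{Kora}) − 59x_{Nadir}.
∂π/∂x_{Nadir} = 255 − 6x_{Nadir} − 2x_{Kora} = 0 ⇒ x_{Nadir} = 42.5 − (1/3)x_{Kora}.
By symmetry x_{Kora} = x_{Nadir}; substituting into the reaction function, (4/3)x_{Nadir} = 42.5 and x_{Nadir} = 31.875.
P_{Nadir} = 314 − 3·31.875 − 2·31.875 = 154.625.

154.625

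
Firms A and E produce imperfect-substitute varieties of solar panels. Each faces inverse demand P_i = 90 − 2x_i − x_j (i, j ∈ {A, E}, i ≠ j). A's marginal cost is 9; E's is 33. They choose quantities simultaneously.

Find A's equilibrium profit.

633.68

Firm A's profit: π = x_A(90 − 2x_A − x_E) − 9x_A.
∂π/∂x_A = 81 − 4x_A − x_E = 0 ⇒ x_A = 20.25 − 0.25x_E.
Similarly x_E = 14.25 − 0.25x_A.
Plugging x_E into A's best response: x_A = 20.25 − 0.25(14.25 − 0.25x_A) ⇒ 0.9375x_A = 16.6875, so x_A = 17.8.
Then x_E = 14.25 − 0.25·17.8 = 9.8.
P_A = 90 − 2·17.8 − 9.8 = 44.6.
Profit = (44.6 − 9)·17.8 = 633.68.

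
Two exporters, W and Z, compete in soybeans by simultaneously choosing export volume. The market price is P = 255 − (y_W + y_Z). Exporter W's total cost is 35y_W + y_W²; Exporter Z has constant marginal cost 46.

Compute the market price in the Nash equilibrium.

134

Exporter W's profit: π = y_W(255 − (y_W + y_Z)) − 35y_W − y_W².
∂π/∂y_W = 220 − 4y_W − y_Z = 0, so y_W = 55 − 0.25y_Z.
For Z: ∂π/∂y_Z = 209 − 2y_Z − y_W = 0 ⇒ y_Z = 104.5 − 0.5y_W.
Plugging y_Z into W's best response: y_W = 55 − 0.25(104.5 − 0.5y_W) ⇒ 0.875y_W = 28.875, so y_W = 33.
Then y_Z = 104.5 − 0.5·33 = 88.
Equilibrium price: P = 255 − 121 = 134.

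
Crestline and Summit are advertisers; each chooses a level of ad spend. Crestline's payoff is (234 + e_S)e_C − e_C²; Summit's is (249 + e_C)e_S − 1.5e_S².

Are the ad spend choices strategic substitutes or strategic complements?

strategic complements

Expanding Crestline's payoff: 234e_C + e_Se_C − e_C².
∂π/∂e_C = 234 + e_S − 2e_C = 0, so e_C = 117 + 0.5e_S.
The best-response slope de_C/de_S = 0.5 > 0: the reaction function is upward-sloping, so the choices are strategic complements.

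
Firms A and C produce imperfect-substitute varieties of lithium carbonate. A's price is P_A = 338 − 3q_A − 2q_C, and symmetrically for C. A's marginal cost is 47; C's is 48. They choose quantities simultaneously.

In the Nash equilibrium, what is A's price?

156.3125

Firm A's profit: π = q_A(338 − 3q_A − 2q_C) − 47q_A.
∂π/∂q_A = 291 − 6q_A − 2q_C = 0 ⇒ q_A = 48.5 − (1/3)q_C.
Similarly q_C = 145/3 − (1/3)q_A.
Substituting the second reaction function into the first: q_A = 48.5 − (1/3)(145/3 − (1/3)q_A), which gives (8/9)q_A = 583/18 ⇒ q_A = 36.4375.
Then q_C = 145/3 − (1/3)·36.4375 = 36.1875.
P_A = 338 − 3·36.4375 − 2·36.1875 = 156.3125.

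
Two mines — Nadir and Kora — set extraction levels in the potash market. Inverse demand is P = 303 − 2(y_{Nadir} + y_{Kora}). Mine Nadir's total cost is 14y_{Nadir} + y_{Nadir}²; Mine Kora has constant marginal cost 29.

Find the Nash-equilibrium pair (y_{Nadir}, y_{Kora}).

30.4, 53.3

Mine Nadir's profit: π = y_{Nadir}(303 − 2(y_{Nadir} + y_{Kora})) − 14y_{Nadir} − y_{Nadir}².
∂π/∂y_{Nadir} = 289 − 6y_{Nadir} − 2y_{Kora} = 0, so y_{Nadir} = 289/6 − (1/3)y_{Kora}.
For Kora: ∂π/∂y_{Kora} = 274 − 4y_{Kora} − 2y_{Nadir} = 0 ⇒ y_{Kora} = 68.5 − 0.5y_{Nadir}.
Solving the two reaction functions simultaneously: (1 − (−1/3)(−0.5))y_{Nadir} = 289/6 − (1/3)·68.5, so (5/6)y_{Nadir} = 76/3 and y_{Nadir} = 30.4.
Then y_{Kora} = 68.5 − 0.5·30.4 = 53.3.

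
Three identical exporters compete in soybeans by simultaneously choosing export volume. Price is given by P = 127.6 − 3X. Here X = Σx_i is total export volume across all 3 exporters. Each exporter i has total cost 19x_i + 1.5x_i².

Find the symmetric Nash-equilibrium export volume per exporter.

7.24

A representative exporter's profit is π_i = x_i(127.6 − 3X) − 19x_i − 1.5x_i², with X = x_i + Σ_{j≠i} x_j.
First-order condition: 108.6 − 9x_i − 3Σ_{j≠i} x_j = 0.
Imposing symmetry (x_j = x for all j) turns Σ_{j≠i} x_j into 2x, so 108.6 = 15x and x = 7.24.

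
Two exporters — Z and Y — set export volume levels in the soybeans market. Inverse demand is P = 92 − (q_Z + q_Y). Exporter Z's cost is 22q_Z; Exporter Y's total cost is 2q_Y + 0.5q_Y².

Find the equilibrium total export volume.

46

Exporter Z's profit: π = q_Z(92 − (q_Z + q_Y)) − 22q_Z.
∂π/∂q_Z = 70 − 2q_Z − q_Y = 0, so q_Z = 35 − 0.5q_Y.
For Y: ∂π/∂q_Y = 90 − 3q_Y − q_Z = 0 ⇒ q_Y = 30 − (1/3)q_Z.
Plugging q_Y into Z's best response: q_Z = 35 − 0.5(30 − (1/3)q_Z) ⇒ (5/6)q_Z = 20, so q_Z = 24.
Then q_Y = 30 − (1/3)·24 = 22.
Total export volume: 24 + 22 = 46.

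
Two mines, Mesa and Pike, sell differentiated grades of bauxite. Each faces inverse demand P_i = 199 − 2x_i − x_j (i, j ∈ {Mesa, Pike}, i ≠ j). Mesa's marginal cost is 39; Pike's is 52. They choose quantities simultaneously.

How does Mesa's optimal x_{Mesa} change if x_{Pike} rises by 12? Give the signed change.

-3

Mine Mesa's profit: π = x_{Mesa}(199 − 2x_{Mesa} − x_{Pike}) − 39x_{Mesa}.
∂π/∂x_{Mesa} = 160 − 4x_{Mesa} − x_{Pike} = 0 ⇒ x_{Mesa} = 40 − 0.25x_{Pike}.
The reaction-function slope is −0.25, so a 12-unit rise in x_{Pike} moves x_{Mesa} by −0.25 × 12 = −3. Mesa's best response falls — the actions are strategic substitutes.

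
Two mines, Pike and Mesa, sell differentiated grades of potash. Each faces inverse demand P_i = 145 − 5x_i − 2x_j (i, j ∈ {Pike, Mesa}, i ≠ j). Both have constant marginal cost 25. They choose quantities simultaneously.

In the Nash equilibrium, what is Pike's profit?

Mine Pike's profit: π = x_{Pike}(145 − 5x_{Pike} − 2x_{Mesa}) − 25x_{Pike}.
∂π/∂x_{Pike} = 120 − 10x_{Pike} − 2x_{Mesa} = 0 ⇒ x_{Pike} = 12 − 0.2x_{Mesa}.
Setting x_{Pike} = x_{Mesa} in the reaction function: x_{Pike} = 12 − 0.2x_{Pike}, so x_{Pike} = 12 / 1.2 = 10.
P_{Pike} = 145 − 5·10 − 2·10 = 75.
Profit = (75 − 25)·10 = 500.

500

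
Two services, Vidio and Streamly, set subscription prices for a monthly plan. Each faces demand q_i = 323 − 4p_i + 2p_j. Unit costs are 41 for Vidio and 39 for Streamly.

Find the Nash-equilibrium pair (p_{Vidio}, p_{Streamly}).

80.9, 80.1

Vidio's profit: π = (p_{Vidio} − 41)(323 − 4p_{Vidio} + 2p_{Streamly}).
∂π/∂p_{Vidio} = 487 − 8p_{Vidio} + 2p_{Streamly} = 0 ⇒ p_{Vidio} = 60.875 + 0.25p_{Streamly}.
Similarly p_{Streamly} = 59.875 + 0.25p_{Vidio}.
Plugging p_{Streamly} into Vidio's best response: p_{Vidio} = 60.875 + 0.25(59.875 + 0.25p_{Vidio}) ⇒ 0.9375p_{Vidio} = 2427/32, so p_{Vidio} = 80.9.
Then p_{Streamly} = 59.875 + 0.25·80.9 = 80.1.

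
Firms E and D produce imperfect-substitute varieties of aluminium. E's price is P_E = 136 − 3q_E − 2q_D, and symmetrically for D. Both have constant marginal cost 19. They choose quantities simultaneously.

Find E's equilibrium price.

62.875

Firm E's profit: π = q_E(136 − 3q_E − 2q_D) − 19q_E.
∂π/∂q_E = 117 − 6q_E − 2q_D = 0 ⇒ q_E = 19.5 − (1/3)q_D.
Setting q_E = q_D in the reaction function: q_E = 19.5 − (1/3)q_E, so q_E = 19.5 / (4/3) = 14.625.
P_E = 136 − 3·14.625 − 2·14.625 = 62.875.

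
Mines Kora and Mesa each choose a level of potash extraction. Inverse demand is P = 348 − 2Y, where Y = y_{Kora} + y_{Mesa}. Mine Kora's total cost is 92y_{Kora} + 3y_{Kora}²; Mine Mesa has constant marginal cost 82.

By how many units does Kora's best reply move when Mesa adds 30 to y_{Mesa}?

Mine Kora's profit: π = y_{Kora}(348 − 2(y_{Kora} + y_{Mesa})) − 92y_{Kora} − 3y_{Kora}².
∂π/∂y_{Kora} = 256 − 10y_{Kora} − 2y_{Mesa} = 0, so y_{Kora} = 25.6 − 0.2y_{Mesa}.
The reaction-function slope is −0.2, so a 30-unit rise in y_{Mesa} moves y_{Kora} by −0.2 × 30 = −6. Kora's best response falls — the actions are strategic substitutes.

-6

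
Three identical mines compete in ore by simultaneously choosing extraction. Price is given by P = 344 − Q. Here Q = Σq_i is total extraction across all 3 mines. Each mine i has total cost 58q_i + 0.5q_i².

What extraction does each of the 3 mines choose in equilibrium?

A representative mine's profit is π_i = q_i(344 − Q) − 58q_i − 0.5q_i², with Q = q_i + Σ_{j≠i} q_j.
First-order condition: 286 − 3q_i − Σ_{j≠i} q_j = 0.
In a symmetric equilibrium every mine chooses the same q, so Σ_{j≠i} q_j = 2q. The condition becomes 286 − 5q = 0, giving q = 286/5 = 57.2.

57.2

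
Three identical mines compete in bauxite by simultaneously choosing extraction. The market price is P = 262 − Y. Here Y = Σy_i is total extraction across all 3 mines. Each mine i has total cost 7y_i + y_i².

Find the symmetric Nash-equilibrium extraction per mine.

A representative mine's profit is π_i = y_i(262 − Y) − 7y_i − y_i², with Y = y_i + Σ_{j≠i} y_j.
First-order condition: 255 − 4y_i − Σ_{j≠i} y_j = 0.
Imposing symmetry (y_j = y for all j) turns Σ_{j≠i} y_j into 2y, so 255 = 6y and y = 42.5.

42.5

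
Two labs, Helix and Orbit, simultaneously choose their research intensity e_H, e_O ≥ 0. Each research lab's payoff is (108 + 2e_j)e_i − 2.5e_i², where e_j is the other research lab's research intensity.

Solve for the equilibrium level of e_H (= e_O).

Helix's payoff is (108 + 2e_O)e_H − 2.5e_H².
∂π/∂e_H = 108 + 2e_O − 5e_H = 0, so e_H = 21.6 + 0.4e_O.
Setting e_H = e_O in the reaction function: e_H = 21.6 + 0.4e_H, so e_H = 21.6 / 0.6 = 36.

36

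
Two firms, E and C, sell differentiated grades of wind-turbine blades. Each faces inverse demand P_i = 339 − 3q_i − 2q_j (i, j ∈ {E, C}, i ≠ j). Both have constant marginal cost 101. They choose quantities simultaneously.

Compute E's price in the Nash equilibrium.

Firm E's profit: π = q_E(339 − 3q_E − 2q_C) − 101q_E.
∂π/∂q_E = 238 − 6q_E − 2q_C = 0 ⇒ q_E = 119/3 − (1/3)q_C.
The game is symmetric, so in equilibrium q_C = q_E: the reaction function gives (4/3)q_E = 119/3, hence q_E = 29.75.
P_E = 339 − 3·29.75 − 2·29.75 = 190.25.

190.25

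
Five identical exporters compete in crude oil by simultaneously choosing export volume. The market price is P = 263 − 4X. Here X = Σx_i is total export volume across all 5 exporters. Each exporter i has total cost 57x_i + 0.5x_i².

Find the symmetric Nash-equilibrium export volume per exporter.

8.24

A representative exporter's profit is π_i = x_i(263 − 4X) − 57x_i − 0.5x_i², with X = x_i + Σ_{j≠i} x_j.
First-order condition: 206 − 9x_i − 4Σ_{j≠i} x_j = 0.
In a symmetric equilibrium every exporter chooses the same x, so Σ_{j≠i} x_j = 4x. The condition becomes 206 − 25x = 0, giving x = 206/25 = 8.24.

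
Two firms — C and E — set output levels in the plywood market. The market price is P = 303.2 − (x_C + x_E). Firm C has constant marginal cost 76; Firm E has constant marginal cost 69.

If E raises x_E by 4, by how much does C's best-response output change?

-2

Firm C's profit: π = x_C(303.2 − (x_C + x_E)) − 76x_C.
∂π/∂x_C = 227.2 − 2x_C − x_E = 0, so x_C = 113.6 − 0.5x_E.
The reaction-function slope is −0.5, so a 4-unit rise in x_E moves x_C by −0.5 × 4 = −2. C's best response falls — the actions are strategic substitutes.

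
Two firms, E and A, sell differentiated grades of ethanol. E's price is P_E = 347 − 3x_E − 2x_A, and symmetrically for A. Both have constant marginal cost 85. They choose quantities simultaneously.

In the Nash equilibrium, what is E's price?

183.25

Firm E's profit: π = x_E(347 − 3x_E − 2x_A) − 85x_E.
∂π/∂x_E = 262 − 6x_E − 2x_A = 0 ⇒ x_E = 131/3 − (1/3)x_A.
By symmetry x_A = x_E; substituting into the reaction function, (4/3)x_E = 131/3 and x_E = 32.75.
P_E = 347 − 3·32.75 − 2·32.75 = 183.25.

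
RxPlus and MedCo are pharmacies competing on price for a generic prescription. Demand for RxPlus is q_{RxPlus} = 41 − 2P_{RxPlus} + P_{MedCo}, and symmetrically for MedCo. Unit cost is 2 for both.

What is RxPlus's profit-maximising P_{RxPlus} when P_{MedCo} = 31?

RxPlus's profit: π = (P_{RxPlus} − 2)(41 − 2P_{RxPlus} + P_{MedCo}).
∂π/∂P_{RxPlus} = 45 − 4P_{RxPlus} + P_{MedCo} = 0 ⇒ P_{RxPlus} = 11.25 + 0.25P_{MedCo}.
At P_{MedCo} = 31: P_{RxPlus} = 11.25 + 0.25·31 = 19.

19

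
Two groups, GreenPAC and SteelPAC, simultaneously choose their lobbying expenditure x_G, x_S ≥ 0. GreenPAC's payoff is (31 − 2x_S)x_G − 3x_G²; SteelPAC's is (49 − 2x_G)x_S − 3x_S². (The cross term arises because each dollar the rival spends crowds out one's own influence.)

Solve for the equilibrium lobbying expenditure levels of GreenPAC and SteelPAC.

Expanding GreenPAC's payoff: 31x_G − 2x_Sx_G − 3x_G².
∂π/∂x_G = 31 − 2x_S − 6x_G = 0, so x_G = 31/6 − (1/3)x_S.
Likewise for SteelPAC: x_S = 49/6 − (1/3)x_G.
Substituting the second reaction function into the first: x_G = 31/6 − (1/3)(49/6 − (1/3)x_G), which gives (8/9)x_G = 22/9 ⇒ x_G = 2.75.
Then x_S = 49/6 − (1/3)·2.75 = 7.25.

2.75, 7.25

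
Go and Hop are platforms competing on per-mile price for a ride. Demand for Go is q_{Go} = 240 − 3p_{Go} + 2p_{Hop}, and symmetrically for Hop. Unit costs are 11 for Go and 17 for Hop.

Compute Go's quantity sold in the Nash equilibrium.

Go's profit: π = (p_{Go} − 11)(240 − 3p_{Go} + 2p_{Hop}).
∂π/∂p_{Go} = 273 − 6p_{Go} + 2p_{Hop} = 0 ⇒ p_{Go} = 45.5 + (1/3)p_{Hop}.
Similarly p_{Hop} = 48.5 + (1/3)p_{Go}.
Substituting the second reaction function into the first: p_{Go} = 45.5 + (1/3)(48.5 + (1/3)p_{Go}), which gives (8/9)p_{Go} = 185/3 ⇒ p_{Go} = 69.375.
Then p_{Hop} = 48.5 + (1/3)·69.375 = 71.625.
q_{Go} = 240 − 3·69.375 + 2·71.625 = 175.125.

175.125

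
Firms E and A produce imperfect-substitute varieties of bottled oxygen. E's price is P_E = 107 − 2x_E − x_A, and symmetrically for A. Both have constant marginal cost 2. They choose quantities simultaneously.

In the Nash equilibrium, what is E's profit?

Firm E's profit: π = x_E(107 − 2x_E − x_A) − 2x_E.
∂π/∂x_E = 105 − 4x_E − x_A = 0 ⇒ x_E = 26.25 − 0.25x_A.
Setting x_E = x_A in the reaction function: x_E = 26.25 − 0.25x_E, so x_E = 26.25 / 1.25 = 21.
P_E = 107 − 2·21 − 21 = 44.
Profit = (44 − 2)·21 = 882.

882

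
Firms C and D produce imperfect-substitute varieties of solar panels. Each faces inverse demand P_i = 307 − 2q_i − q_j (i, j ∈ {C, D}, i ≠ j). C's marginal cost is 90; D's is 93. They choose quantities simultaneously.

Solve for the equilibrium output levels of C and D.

43.6, 42.6

Firm C's profit: π = q_C(307 − 2q_C − q_D) − 90q_C.
∂π/∂q_C = 217 − 4q_C − q_D = 0 ⇒ q_C = 54.25 − 0.25q_D.
Similarly q_D = 53.5 − 0.25q_C.
Substituting the second reaction function into the first: q_C = 54.25 − 0.25(53.5 − 0.25q_C), which gives 0.9375q_C = 40.875 ⇒ q_C = 43.6.
Then q_D = 53.5 − 0.25·43.6 = 42.6.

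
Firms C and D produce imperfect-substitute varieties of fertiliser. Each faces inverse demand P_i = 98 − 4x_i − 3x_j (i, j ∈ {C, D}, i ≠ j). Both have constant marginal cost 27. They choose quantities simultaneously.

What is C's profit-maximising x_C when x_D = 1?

Firm C's profit: π = x_C(98 − 4x_C − 3x_D) − 27x_C.
∂π/∂x_C = 71 − 8x_C − 3x_D = 0 ⇒ x_C = 8.875 − 0.375x_D.
At x_D = 1: x_C = 8.875 − 0.375·1 = 8.5.

8.5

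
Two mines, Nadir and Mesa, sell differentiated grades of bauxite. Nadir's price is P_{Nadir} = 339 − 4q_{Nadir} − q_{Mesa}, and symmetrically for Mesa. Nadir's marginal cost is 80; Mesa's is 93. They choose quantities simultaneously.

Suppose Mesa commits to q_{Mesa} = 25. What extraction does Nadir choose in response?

Mine Nadir's profit: π = q_{Nadir}(339 − 4q_{Nadir} − q_{Mesa}) − 80q_{Nadir}.
∂π/∂q_{Nadir} = 259 − 8q_{Nadir} − q_{Mesa} = 0 ⇒ q_{Nadir} = 32.375 − 0.125q_{Mesa}.
At q_{Mesa} = 25: q_{Nadir} = 32.375 − 0.125·25 = 29.25.

29.25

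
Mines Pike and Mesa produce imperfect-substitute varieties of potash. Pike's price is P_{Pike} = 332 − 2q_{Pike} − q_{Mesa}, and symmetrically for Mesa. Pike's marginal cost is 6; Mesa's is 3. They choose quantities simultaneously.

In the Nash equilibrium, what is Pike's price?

Mine Pike's profit: π = q_{Pike}(332 − 2q_{Pike} − q_{Mesa}) − 6q_{Pike}.
∂π/∂q_{Pike} = 326 − 4q_{Pike} − q_{Mesa} = 0 ⇒ q_{Pike} = 81.5 − 0.25q_{Mesa}.
Similarly q_{Mesa} = 82.25 − 0.25q_{Pike}.
Solving the two reaction functions simultaneously: (1 − (−0.25)(−0.25))q_{Pike} = 81.5 − 0.25·82.25, so 0.9375q_{Pike} = 60.9375 and q_{Pike} = 65.
Then q_{Mesa} = 82.25 − 0.25·65 = 66.
P_{Pike} = 332 − 2·65 − 66 = 136.

136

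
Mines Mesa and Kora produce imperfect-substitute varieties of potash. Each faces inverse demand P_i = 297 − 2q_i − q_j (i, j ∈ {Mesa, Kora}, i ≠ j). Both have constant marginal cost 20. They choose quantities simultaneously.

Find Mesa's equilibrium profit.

6138.32

Mine Mesa's profit: π = q_{Mesa}(297 − 2q_{Mesa} − q_{Kora}) − 20q_{Mesa}.
∂π/∂q_{Mesa} = 277 − 4q_{Mesa} − q_{Kora} = 0 ⇒ q_{Mesa} = 69.25 − 0.25q_{Kora}.
By symmetry q_{Kora} = q_{Mesa}; substituting into the reaction function, 1.25q_{Mesa} = 69.25 and q_{Mesa} = 55.4.
P_{Mesa} = 297 − 2·55.4 − 55.4 = 130.8.
Profit = (130.8 − 20)·55.4 = 6138.32.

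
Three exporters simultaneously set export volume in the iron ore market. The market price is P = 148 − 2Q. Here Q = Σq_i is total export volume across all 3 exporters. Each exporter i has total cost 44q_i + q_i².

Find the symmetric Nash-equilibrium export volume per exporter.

A representative exporter's profit is π_i = q_i(148 − 2Q) − 44q_i − q_i², with Q = q_i + Σ_{j≠i} q_j.
First-order condition: 104 − 6q_i − 2Σ_{j≠i} q_j = 0.
With identical exporters, set every q_j = q: then 104 − 6q − 4q = 0, i.e. q = 104/10 = 10.4.

10.4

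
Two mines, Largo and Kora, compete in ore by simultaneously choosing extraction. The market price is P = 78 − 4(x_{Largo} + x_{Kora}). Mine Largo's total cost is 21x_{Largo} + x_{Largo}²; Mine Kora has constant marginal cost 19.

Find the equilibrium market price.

41.625

Mine Largo's profit: π = x_{Largo}(78 − 4(x_{Largo} + x_{Kora})) − 21x_{Largo} − x_{Largo}².
∂π/∂x_{Largo} = 57 − 10x_{Largo} − 4x_{Kora} = 0, so x_{Largo} = 5.7 − 0.4x_{Kora}.
For Kora: ∂π/∂x_{Kora} = 59 − 8x_{Kora} − 4x_{Largo} = 0 ⇒ x_{Kora} = 7.375 − 0.5x_{Largo}.
Plugging x_{Kora} into Largo's best response: x_{Largo} = 5.7 − 0.4(7.375 − 0.5x_{Largo}) ⇒ 0.8x_{Largo} = 2.75, so x_{Largo} = 3.4375.
Then x_{Kora} = 7.375 − 0.5·3.4375 = 181/32.
Equilibrium price: P = 78 − 4·(291/32) = 41.625.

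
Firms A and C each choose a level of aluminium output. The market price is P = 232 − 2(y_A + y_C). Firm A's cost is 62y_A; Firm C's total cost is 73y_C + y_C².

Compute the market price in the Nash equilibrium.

132.2

Firm A's profit: π = y_A(232 − 2(y_A + y_C)) − 62y_A.
∂π/∂y_A = 170 − 4y_A − 2y_C = 0, so y_A = 42.5 − 0.5y_C.
For C: ∂π/∂y_C = 159 − 6y_C − 2y_A = 0 ⇒ y_C = 26.5 − (1/3)y_A.
Plugging y_C into A's best response: y_A = 42.5 − 0.5(26.5 − (1/3)y_A) ⇒ (5/6)y_A = 29.25, so y_A = 35.1.
Then y_C = 26.5 − (1/3)·35.1 = 14.8.
Equilibrium price: P = 232 − 2·49.9 = 132.2.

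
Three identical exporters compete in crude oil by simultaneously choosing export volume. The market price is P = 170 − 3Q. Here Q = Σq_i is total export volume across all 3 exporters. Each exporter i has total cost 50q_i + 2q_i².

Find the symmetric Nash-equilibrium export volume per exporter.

7.5

A representative exporter's profit is π_i = q_i(170 − 3Q) − 50q_i − 2q_i², with Q = q_i + Σ_{j≠i} q_j.
First-order condition: 120 − 10q_i − 3Σ_{j≠i} q_j = 0.
Imposing symmetry (q_j = q for all j) turns Σ_{j≠i} q_j into 2q, so 120 = 16q and q = 7.5.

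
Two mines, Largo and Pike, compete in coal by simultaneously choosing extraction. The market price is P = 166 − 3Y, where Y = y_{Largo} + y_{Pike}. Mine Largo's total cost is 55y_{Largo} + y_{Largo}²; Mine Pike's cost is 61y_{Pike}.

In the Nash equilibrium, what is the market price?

100

Mine Largo's profit: π = y_{Largo}(166 − 3(y_{Largo} + y_{Pike})) − 55y_{Largo} − y_{Largo}².
∂π/∂y_{Largo} = 111 − 8y_{Largo} − 3y_{Pike} = 0, so y_{Largo} = 13.875 − 0.375y_{Pike}.
For Pike: ∂π/∂y_{Pike} = 105 − 6y_{Pike} − 3y_{Largo} = 0 ⇒ y_{Pike} = 17.5 − 0.5y_{Largo}.
Plugging y_{Pike} into Largo's best response: y_{Largo} = 13.875 − 0.375(17.5 − 0.5y_{Largo}) ⇒ 0.8125y_{Largo} = 7.3125, so y_{Largo} = 9.
Then y_{Pike} = 17.5 − 0.5·9 = 13.
Equilibrium price: P = 166 − 3·22 = 100.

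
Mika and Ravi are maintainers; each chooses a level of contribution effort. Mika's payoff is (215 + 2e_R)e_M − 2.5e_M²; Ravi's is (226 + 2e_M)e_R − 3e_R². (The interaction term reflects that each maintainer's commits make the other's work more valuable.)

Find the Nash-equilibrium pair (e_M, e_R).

Expanding Mika's payoff: 215e_M + 2e_Re_M − 2.5e_M².
∂π/∂e_M = 215 + 2e_R − 5e_M = 0, so e_M = 43 + 0.4e_R.
Likewise for Ravi: e_R = 113/3 + (1/3)e_M.
Plugging e_R into Mika's best response: e_M = 43 + 0.4(113/3 + (1/3)e_M) ⇒ (13/15)e_M = 871/15, so e_M = 67.
Then e_R = 113/3 + (1/3)·67 = 60.

67, 60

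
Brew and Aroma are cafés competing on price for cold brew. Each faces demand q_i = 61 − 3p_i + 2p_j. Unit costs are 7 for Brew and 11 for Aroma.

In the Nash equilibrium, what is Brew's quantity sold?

Brew's profit: π = (p_{Brew} − 7)(61 − 3p_{Brew} + 2p_{Aroma}).
∂π/∂p_{Brew} = 82 − 6p_{Brew} + 2p_{Aroma} = 0 ⇒ p_{Brew} = 41/3 + (1/3)p_{Aroma}.
Similarly p_{Aroma} = 47/3 + (1/3)p_{Brew}.
Solving the two reaction functions simultaneously: (1 − (1/3)(1/3))p_{Brew} = 41/3 + (1/3)·(47/3), so (8/9)p_{Brew} = 170/9 and p_{Brew} = 21.25.
Then p_{Aroma} = 47/3 + (1/3)·21.25 = 22.75.
q_{Brew} = 61 − 3·21.25 + 2·22.75 = 42.75.

42.75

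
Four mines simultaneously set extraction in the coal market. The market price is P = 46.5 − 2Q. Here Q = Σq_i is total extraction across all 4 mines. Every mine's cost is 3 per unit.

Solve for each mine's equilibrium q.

A representative mine's profit is π_i = q_i(46.5 − 2Q) − 3q_i, with Q = q_i + Σ_{j≠i} q_j.
First-order condition: 43.5 − 4q_i − 2Σ_{j≠i} q_j = 0.
Imposing symmetry (q_j = q for all j) turns Σ_{j≠i} q_j into 3q, so 43.5 = 10q and q = 4.35.

4.35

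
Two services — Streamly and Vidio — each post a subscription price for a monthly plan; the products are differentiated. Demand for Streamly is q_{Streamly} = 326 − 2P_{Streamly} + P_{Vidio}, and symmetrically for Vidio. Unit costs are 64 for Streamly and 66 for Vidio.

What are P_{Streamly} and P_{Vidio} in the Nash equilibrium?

151.6, 152.4

Streamly's profit: π = (P_{Streamly} − 64)(326 − 2P_{Streamly} + P_{Vidio}).
∂π/∂P_{Streamly} = 454 − 4P_{Streamly} + P_{Vidio} = 0 ⇒ P_{Streamly} = 113.5 + 0.25P_{Vidio}.
Similarly P_{Vidio} = 114.5 + 0.25P_{Streamly}.
Plugging P_{Vidio} into Streamly's best response: P_{Streamly} = 113.5 + 0.25(114.5 + 0.25P_{Streamly}) ⇒ 0.9375P_{Streamly} = 142.125, so P_{Streamly} = 151.6.
Then P_{Vidio} = 114.5 + 0.25·151.6 = 152.4.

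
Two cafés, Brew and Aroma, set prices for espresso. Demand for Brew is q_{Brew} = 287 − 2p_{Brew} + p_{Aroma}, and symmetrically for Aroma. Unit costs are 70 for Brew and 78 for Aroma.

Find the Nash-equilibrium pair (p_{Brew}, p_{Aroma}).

Brew's profit: π = (p_{Brew} − 70)(287 − 2p_{Brew} + p_{Aroma}).
∂π/∂p_{Brew} = 427 − 4p_{Brew} + p_{Aroma} = 0 ⇒ p_{Brew} = 106.75 + 0.25p_{Aroma}.
Similarly p_{Aroma} = 110.75 + 0.25p_{Brew}.
Plugging p_{Aroma} into Brew's best response: p_{Brew} = 106.75 + 0.25(110.75 + 0.25p_{Brew}) ⇒ 0.9375p_{Brew} = 134.4375, so p_{Brew} = 143.4.
Then p_{Aroma} = 110.75 + 0.25·143.4 = 146.6.

143.4, 146.6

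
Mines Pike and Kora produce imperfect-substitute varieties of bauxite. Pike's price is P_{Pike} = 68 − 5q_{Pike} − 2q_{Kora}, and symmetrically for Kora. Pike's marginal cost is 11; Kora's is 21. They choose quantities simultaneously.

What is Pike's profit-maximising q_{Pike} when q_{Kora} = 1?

5.5

Mine Pike's profit: π = q_{Pike}(68 − 5q_{Pike} − 2q_{Kora}) − 11q_{Pike}.
∂π/∂q_{Pike} = 57 − 10q_{Pike} − 2q_{Kora} = 0 ⇒ q_{Pike} = 5.7 − 0.2q_{Kora}.
At q_{Kora} = 1: q_{Pike} = 5.7 − 0.2·1 = 5.5.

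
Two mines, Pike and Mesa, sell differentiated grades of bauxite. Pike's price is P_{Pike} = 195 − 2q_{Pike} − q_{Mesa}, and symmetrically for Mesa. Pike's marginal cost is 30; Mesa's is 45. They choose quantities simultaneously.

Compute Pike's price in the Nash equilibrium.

Mine Pike's profit: π = q_{Pike}(195 − 2q_{Pike} − q_{Mesa}) − 30q_{Pike}.
∂π/∂q_{Pike} = 165 − 4q_{Pike} − q_{Mesa} = 0 ⇒ q_{Pike} = 41.25 − 0.25q_{Mesa}.
Similarly q_{Mesa} = 37.5 − 0.25q_{Pike}.
Solving the two reaction functions simultaneously: (1 − (−0.25)(−0.25))q_{Pike} = 41.25 − 0.25·37.5, so 0.9375q_{Pike} = 31.875 and q_{Pike} = 34.
Then q_{Mesa} = 37.5 − 0.25·34 = 29.
P_{Pike} = 195 − 2·34 − 29 = 98.

98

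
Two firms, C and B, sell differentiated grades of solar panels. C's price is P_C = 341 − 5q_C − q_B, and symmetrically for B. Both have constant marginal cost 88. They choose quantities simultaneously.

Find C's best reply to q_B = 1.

Firm C's profit: π = q_C(341 − 5q_C − q_B) − 88q_C.
∂π/∂q_C = 253 − 10q_C − q_B = 0 ⇒ q_C = 25.3 − 0.1q_B.
At q_B = 1: q_C = 25.3 − 0.1·1 = 25.2.

25.2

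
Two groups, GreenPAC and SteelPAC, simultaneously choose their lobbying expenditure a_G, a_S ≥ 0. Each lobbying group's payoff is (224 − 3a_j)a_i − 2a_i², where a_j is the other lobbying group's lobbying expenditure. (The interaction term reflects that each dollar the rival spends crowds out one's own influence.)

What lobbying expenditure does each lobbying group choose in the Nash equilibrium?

GreenPAC's payoff is (224 − 3a_S)a_G − 2a_G².
∂π/∂a_G = 224 − 3a_S − 4a_G = 0, so a_G = 56 − 0.75a_S.
The game is symmetric, so in equilibrium a_S = a_G: the reaction function gives 1.75a_G = 56, hence a_G = 32.

32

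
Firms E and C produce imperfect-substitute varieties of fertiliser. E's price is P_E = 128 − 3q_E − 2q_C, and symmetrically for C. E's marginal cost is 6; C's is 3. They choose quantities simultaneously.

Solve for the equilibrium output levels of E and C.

Firm E's profit: π = q_E(128 − 3q_E − 2q_C) − 6q_E.
∂π/∂q_E = 122 − 6q_E − 2q_C = 0 ⇒ q_E = 61/3 − (1/3)q_C.
Similarly q_C = 125/6 − (1/3)q_E.
Solving the two reaction functions simultaneously: (1 − (−1/3)(−1/3))q_E = 61/3 − (1/3)·(125/6), so (8/9)q_E = 241/18 and q_E = 15.0625.
Then q_C = 125/6 − (1/3)·15.0625 = 15.8125.

15.0625, 15.8125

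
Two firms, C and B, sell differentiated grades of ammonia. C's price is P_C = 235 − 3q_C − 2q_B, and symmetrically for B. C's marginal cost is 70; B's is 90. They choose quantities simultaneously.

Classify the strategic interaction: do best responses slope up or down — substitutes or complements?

Firm C's profit: π = q_C(235 − 3q_C − 2q_B) − 70q_C.
∂π/∂q_C = 165 − 6q_C − 2q_B = 0 ⇒ q_C = 27.5 − (1/3)q_B.
The best-response slope dq_C/dq_B = −1/3 < 0: the reaction function is downward-sloping, so the choices are strategic substitutes.

strategic substitutes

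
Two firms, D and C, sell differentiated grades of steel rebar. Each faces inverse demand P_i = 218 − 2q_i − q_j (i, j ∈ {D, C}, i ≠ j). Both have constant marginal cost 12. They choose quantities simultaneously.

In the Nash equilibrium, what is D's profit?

Firm D's profit: π = q_D(218 − 2q_D − q_C) − 12q_D.
∂π/∂q_D = 206 − 4q_D − q_C = 0 ⇒ q_D = 51.5 − 0.25q_C.
The game is symmetric, so in equilibrium q_C = q_D: the reaction function gives 1.25q_D = 51.5, hence q_D = 41.2.
P_D = 218 − 2·41.2 − 41.2 = 94.4.
Profit = (94.4 − 12)·41.2 = 3394.88.

3394.88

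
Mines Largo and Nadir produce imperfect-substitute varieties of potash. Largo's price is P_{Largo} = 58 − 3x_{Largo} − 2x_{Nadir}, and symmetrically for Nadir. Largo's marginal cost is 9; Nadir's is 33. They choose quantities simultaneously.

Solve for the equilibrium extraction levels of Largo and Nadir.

Mine Largo's profit: π = x_{Largo}(58 − 3x_{Largo} − 2x_{Nadir}) − 9x_{Largo}.
∂π/∂x_{Largo} = 49 − 6x_{Largo} − 2x_{Nadir} = 0 ⇒ x_{Largo} = 49/6 − (1/3)x_{Nadir}.
Similarly x_{Nadir} = 25/6 − (1/3)x_{Largo}.
Substituting the second reaction function into the first: x_{Largo} = 49/6 − (1/3)(25/6 − (1/3)x_{Largo}), which gives (8/9)x_{Largo} = 61/9 ⇒ x_{Largo} = 7.625.
Then x_{Nadir} = 25/6 − (1/3)·7.625 = 1.625.

7.625, 1.625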